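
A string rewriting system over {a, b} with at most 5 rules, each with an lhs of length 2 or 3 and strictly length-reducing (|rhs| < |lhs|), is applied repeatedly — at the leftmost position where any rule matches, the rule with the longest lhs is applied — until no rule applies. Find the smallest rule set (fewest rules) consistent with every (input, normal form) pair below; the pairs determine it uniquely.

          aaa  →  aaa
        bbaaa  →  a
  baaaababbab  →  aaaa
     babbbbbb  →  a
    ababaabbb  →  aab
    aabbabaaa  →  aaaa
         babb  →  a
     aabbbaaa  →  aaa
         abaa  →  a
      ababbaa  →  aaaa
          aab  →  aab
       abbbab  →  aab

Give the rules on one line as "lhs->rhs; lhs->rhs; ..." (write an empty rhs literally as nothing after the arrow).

ba->a; baa->; bb->; bba->ab

  | aaa
  | bbaaa => abaa => a
  | baaaababbab => aababbab => aaabbab => aaaabb => aaaa
  | babbbbbb => abbbbbb => abbbb => abb => a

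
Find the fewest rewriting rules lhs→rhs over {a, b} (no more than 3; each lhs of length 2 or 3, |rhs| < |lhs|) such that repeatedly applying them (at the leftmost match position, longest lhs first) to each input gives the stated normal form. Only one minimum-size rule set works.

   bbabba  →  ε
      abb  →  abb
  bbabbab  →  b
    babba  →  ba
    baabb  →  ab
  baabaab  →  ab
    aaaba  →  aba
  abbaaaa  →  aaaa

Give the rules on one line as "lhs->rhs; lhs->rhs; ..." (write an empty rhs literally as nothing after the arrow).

aab->b; bba->; bbb->ab

  | bbabba => bba => ε
  | abb
  | bbabbab => bbab => b
  | babba => ba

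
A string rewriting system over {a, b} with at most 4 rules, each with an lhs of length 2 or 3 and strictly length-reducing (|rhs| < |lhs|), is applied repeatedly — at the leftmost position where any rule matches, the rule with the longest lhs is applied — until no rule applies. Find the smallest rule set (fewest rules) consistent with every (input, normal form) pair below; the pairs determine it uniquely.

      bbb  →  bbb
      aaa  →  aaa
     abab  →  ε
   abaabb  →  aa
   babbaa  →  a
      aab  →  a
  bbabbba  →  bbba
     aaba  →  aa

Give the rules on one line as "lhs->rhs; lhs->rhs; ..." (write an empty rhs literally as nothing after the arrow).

ab->; abb->a; baa->a; bab->

  | bbb
  | aaa
  | abab => ab => ε
  | abaabb => aabb => aa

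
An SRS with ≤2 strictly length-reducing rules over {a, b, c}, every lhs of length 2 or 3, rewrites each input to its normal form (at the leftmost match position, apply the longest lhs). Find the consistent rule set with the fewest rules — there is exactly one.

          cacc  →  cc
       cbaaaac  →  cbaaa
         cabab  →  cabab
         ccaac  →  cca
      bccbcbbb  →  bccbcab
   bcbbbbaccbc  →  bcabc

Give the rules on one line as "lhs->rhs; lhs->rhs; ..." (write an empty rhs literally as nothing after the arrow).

ac->; bb->a

  | cacc => cc
  | cbaaaac => cbaaa
  | cabab
  | ccaac => cca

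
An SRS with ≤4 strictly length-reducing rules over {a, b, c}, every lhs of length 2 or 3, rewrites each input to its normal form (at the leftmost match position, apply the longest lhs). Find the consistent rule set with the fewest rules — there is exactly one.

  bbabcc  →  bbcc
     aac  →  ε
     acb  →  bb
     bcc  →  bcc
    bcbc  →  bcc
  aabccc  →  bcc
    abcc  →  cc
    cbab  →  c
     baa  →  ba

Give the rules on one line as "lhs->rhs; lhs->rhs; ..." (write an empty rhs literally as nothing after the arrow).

  | bbabcc => bbcc
  | aac => ab => ε
  | acb => bb
  | bcc

ab->; ac->b; baa->ba; cb->c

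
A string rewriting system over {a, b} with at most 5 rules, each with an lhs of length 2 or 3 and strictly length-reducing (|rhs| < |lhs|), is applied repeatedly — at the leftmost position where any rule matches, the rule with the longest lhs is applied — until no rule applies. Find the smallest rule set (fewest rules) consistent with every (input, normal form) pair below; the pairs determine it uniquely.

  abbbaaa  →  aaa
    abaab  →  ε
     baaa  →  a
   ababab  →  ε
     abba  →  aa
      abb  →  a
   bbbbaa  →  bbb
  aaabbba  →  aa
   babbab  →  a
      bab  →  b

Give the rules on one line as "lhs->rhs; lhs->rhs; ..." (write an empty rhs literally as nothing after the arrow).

aab->; ab->; abb->a; baa->ab

  | abbbaaa => abaaa => aaa
  | abaab => aab => ε
  | baaa => aba => a
  | ababab => abab => ab => ε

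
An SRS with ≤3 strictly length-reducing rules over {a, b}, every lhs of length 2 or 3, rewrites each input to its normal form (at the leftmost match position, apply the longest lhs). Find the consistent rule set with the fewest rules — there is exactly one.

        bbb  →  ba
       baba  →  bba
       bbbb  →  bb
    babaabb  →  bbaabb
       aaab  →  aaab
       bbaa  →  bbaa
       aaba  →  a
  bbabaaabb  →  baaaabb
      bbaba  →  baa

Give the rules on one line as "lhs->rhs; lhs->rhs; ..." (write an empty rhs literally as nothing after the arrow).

aba->; bab->bb; bbb->ba

  | bbb => ba
  | baba => bba
  | bbbb => bab => bb
  | babaabb => bbaabb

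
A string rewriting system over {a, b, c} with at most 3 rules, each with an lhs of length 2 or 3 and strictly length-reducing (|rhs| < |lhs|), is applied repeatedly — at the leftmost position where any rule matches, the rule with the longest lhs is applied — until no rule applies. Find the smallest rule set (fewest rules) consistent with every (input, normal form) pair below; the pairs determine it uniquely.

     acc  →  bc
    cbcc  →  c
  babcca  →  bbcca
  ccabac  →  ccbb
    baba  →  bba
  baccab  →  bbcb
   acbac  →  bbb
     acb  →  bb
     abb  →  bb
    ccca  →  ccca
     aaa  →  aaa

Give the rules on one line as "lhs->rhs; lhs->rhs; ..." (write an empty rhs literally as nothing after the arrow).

ab->b; ac->b; cbc->

  | acc => bc
  | cbcc => c
  | babcca => bbcca
  | ccabac => ccbac => ccbb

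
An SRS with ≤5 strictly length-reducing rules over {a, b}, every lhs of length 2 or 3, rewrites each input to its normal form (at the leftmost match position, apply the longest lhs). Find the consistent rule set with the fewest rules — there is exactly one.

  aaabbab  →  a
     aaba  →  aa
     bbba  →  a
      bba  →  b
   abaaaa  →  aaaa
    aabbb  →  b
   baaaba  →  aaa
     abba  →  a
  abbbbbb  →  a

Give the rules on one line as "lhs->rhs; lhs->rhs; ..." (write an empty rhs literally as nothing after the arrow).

  | aaabbab => aabab => aab => a
  | aaba => aa
  | bbba => aba => a
  | bba => b

ab->; ba->a; bb->a; bba->b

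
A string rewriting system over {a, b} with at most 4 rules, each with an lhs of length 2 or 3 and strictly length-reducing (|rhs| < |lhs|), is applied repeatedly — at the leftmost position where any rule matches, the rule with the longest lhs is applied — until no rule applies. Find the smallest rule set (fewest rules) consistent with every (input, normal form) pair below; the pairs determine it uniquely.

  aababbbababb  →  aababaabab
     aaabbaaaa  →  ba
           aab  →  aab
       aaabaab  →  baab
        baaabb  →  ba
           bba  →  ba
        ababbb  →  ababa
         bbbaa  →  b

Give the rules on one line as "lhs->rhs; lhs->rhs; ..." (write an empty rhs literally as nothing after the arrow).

  | aababbbababb => aababaababb => aababaabab
  | aaabbaaaa => bbaaaa => baaaa => ba
  | aab
  | aaabaab => baab

aaa->; bb->b; bbb->ba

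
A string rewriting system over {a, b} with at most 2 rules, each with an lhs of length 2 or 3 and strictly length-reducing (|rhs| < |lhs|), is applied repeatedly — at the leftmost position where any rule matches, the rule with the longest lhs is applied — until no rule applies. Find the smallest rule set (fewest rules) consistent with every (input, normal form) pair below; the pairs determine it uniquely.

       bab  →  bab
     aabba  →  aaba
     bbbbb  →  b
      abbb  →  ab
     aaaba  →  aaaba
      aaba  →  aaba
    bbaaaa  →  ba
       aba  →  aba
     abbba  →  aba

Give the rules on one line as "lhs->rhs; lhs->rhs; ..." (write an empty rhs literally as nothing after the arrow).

  | bab
  | aabba => aaba
  | bbbbb => bbbb => bbb => bb => b
  | abbb => abb => ab

baa->ba; bb->b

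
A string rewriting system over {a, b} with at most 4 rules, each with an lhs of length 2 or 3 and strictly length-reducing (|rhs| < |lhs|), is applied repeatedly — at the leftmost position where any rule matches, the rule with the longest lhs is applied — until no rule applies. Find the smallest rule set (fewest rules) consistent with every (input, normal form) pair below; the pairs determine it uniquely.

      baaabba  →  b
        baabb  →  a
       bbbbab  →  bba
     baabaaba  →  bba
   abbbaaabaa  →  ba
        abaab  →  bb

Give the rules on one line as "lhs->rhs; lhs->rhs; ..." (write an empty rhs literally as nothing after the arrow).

aaa->b; ab->a; baa->a; bab->aa

  | baaabba => aabba => aaba => aaa => b
  | baabb => abb => ab => a
  | bbbbab => bbbaa => bba
  | baabaaba => abaaba => aaaba => bba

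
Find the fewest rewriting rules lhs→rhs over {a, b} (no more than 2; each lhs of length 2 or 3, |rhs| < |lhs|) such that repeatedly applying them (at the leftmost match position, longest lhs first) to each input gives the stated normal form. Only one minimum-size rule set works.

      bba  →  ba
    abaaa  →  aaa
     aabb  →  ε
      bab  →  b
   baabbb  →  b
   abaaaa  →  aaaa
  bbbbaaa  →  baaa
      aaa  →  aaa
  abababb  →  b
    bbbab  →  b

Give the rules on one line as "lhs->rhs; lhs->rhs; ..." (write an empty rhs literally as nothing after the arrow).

ab->; bb->b

  | bba => ba
  | abaaa => aaa
  | aabb => ab => ε
  | bab => b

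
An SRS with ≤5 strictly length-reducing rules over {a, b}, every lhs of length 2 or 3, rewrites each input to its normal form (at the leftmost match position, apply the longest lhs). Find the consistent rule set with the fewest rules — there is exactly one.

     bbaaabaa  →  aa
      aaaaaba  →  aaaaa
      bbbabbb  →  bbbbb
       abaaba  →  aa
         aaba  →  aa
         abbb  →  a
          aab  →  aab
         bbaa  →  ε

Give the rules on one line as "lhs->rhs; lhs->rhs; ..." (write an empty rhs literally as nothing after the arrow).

abb->ba; ba->; bab->a; bba->b

  | bbaaabaa => baabaa => abaa => aa
  | aaaaaba => aaaaa
  | bbbabbb => bbbbb
  | abaaba => aaba => aa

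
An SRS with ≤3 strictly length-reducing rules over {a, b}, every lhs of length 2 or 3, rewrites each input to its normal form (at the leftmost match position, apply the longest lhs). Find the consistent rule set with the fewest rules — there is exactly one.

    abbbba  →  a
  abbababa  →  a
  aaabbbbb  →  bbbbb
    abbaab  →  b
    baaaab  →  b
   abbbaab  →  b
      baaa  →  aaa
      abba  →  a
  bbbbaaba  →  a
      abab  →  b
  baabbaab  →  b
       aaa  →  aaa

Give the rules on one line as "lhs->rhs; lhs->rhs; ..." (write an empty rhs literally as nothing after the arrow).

  | abbbba => bbbba => bbba => bba => ba => a
  | abbababa => bbababa => bababa => ababa => baba => aba => ba => a
  | aaabbbbb => aabbbbb => abbbbb => bbbbb
  | abbaab => bbaab => baab => aab => ab => b

ab->b; ba->a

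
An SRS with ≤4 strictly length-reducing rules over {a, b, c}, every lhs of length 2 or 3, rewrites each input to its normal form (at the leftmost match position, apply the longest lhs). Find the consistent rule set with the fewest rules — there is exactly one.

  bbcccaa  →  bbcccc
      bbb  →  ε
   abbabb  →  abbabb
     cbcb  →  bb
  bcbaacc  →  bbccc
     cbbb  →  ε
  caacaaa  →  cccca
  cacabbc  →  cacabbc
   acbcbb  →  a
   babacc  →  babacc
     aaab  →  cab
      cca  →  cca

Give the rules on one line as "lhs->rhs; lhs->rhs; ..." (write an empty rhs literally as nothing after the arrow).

  | bbcccaa => bbcccc
  | bbb => ε
  | abbabb
  | cbcb => bcb => bb

aa->c; bbb->; cb->b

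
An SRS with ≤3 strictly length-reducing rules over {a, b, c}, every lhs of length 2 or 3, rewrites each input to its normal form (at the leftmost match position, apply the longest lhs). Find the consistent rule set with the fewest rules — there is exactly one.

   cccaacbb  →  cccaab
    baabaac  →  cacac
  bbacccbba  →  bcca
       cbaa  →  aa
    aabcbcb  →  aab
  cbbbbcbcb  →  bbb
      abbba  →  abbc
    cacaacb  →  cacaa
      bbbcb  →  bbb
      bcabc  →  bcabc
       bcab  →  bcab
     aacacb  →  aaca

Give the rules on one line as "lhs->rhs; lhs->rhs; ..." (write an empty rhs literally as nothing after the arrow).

  | cccaacbb => cccaab
  | baabaac => cabaac => cacac
  | bbacccbba => bccccbba => bcccba => bcca
  | cbaa => aa

ba->c; cb->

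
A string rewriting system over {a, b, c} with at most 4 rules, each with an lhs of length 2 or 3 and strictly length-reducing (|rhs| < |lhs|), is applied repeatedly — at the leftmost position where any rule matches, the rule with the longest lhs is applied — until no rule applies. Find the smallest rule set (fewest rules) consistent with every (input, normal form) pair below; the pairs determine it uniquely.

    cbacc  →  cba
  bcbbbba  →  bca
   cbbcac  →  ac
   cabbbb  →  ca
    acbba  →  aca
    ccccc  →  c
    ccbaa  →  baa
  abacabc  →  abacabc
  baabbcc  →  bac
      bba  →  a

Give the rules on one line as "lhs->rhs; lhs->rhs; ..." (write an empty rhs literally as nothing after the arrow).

aac->a; bb->; cc->

  | cbacc => cba
  | bcbbbba => bcbba => bca
  | cbbcac => ccac => ac
  | cabbbb => cabb => ca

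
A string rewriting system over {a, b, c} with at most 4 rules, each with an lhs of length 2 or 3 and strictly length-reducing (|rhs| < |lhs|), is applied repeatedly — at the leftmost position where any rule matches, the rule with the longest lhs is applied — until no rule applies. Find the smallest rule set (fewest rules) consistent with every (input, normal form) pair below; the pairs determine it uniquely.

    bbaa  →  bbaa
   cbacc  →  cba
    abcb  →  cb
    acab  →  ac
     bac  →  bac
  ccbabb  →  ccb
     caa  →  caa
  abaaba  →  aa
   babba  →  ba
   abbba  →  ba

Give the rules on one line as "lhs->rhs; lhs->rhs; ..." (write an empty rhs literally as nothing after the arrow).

ab->; abb->; acc->a

  | bbaa
  | cbacc => cba
  | abcb => cb
  | acab => ac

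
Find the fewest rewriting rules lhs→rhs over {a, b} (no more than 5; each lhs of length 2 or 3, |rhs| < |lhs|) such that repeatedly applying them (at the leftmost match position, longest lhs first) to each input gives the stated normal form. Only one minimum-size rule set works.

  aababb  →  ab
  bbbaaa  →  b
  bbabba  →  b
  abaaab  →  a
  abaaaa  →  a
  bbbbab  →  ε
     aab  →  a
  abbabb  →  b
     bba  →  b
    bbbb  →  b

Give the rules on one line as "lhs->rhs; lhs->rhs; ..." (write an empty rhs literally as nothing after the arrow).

  | aababb => bbabb => aabb => bbb => ab
  | bbbaaa => abaaa => aaaa => baa => aa => b
  | bbabba => aabba => bbba => aba => aa => b
  | abaaab => aaaab => baab => aab => bb => a

aa->b; ba->a; bab->; bb->a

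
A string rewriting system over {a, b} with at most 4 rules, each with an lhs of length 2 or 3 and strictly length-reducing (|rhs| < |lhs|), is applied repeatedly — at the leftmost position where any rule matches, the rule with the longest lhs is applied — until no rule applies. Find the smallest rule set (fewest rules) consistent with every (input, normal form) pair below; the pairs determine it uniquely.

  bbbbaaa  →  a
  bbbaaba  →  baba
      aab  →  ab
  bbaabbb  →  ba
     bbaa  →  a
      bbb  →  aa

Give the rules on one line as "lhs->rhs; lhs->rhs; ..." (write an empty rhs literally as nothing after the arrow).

  | bbbbaaa => aabaaa => abaaa => abba => a
  | bbbaaba => aaaaba => baaba => baba
  | aab => ab
  | bbaabbb => abbb => aaa => ba

aaa->ba; aab->ab; bba->; bbb->aa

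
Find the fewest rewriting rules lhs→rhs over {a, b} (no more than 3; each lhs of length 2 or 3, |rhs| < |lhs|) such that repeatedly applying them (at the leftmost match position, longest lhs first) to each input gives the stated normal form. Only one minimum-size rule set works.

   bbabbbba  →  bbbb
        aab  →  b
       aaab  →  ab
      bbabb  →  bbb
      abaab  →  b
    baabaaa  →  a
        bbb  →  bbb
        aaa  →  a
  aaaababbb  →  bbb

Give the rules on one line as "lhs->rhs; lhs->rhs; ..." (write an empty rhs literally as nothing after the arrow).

aa->; ba->

  | bbabbbba => bbbbba => bbbb
  | aab => b
  | aaab => ab
  | bbabb => bbb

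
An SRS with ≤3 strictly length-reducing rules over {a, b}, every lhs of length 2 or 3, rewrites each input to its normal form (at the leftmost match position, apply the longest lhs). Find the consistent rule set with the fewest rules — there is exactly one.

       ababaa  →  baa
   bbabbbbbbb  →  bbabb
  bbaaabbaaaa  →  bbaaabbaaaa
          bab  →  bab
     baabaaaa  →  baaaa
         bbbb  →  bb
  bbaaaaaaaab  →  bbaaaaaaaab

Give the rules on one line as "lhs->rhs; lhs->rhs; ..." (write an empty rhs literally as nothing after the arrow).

aba->; bbb->bb

  | ababaa => baa
  | bbabbbbbbb => bbabbbbbb => bbabbbbb => bbabbbb => bbabbb => bbabb
  | bbaaabbaaaa
  | bab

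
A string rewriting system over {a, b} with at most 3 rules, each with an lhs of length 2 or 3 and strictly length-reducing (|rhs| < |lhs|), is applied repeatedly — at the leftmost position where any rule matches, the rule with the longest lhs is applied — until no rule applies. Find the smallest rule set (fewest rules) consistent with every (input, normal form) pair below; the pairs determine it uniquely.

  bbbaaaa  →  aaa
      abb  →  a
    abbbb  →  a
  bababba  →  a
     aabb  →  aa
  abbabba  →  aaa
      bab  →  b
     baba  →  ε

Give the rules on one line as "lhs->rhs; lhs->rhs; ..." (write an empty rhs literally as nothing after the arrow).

ba->; bb->

  | bbbaaaa => baaaa => aaa
  | abb => a
  | abbbb => abb => a
  | bababba => babba => bba => a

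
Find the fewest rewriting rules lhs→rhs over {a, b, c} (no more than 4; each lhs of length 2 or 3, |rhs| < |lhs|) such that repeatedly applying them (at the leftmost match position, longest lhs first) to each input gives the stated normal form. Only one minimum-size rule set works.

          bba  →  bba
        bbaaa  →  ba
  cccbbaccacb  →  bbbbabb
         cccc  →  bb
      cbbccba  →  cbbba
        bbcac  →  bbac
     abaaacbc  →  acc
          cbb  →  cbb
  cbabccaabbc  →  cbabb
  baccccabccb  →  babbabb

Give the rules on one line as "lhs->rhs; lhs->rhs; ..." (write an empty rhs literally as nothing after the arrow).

  | bba
  | bbaaa => ba
  | cccbbaccacb => bbbbaccacb => bbbbaccc => bbbbabb
  | cccc => bbc => bb

acb->c; baa->; bc->b; ccc->bb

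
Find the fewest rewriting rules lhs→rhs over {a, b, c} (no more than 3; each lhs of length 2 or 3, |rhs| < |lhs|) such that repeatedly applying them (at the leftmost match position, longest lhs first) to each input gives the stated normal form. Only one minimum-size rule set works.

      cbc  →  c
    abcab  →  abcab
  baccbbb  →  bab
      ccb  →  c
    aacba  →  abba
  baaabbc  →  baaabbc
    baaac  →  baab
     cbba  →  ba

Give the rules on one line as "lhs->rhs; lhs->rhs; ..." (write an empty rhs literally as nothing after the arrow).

aac->ab; cb->

  | cbc => c
  | abcab
  | baccbbb => bacbb => bab
  | ccb => c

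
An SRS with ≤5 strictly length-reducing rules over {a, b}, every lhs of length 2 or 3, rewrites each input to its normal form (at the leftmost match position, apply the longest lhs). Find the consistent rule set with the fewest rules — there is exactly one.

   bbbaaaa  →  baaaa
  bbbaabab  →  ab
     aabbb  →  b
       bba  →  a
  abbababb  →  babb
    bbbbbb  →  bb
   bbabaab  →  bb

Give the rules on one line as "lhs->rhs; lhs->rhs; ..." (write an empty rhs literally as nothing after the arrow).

aab->b; aba->ba; bba->a; bbb->b

  | bbbaaaa => baaaa
  | bbbaabab => baabab => bbab => ab
  | aabbb => bbb => b
  | bba => a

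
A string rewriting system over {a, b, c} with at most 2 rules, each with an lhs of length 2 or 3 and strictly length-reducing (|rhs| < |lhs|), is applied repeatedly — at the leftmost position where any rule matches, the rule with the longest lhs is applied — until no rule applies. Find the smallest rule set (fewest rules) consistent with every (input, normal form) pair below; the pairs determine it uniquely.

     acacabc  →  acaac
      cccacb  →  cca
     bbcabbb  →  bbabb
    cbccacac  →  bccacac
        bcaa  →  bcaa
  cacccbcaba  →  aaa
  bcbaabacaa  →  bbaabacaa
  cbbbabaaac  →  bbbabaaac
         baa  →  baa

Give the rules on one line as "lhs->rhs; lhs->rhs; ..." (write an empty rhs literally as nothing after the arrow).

  | acacabc => acaac
  | cccacb => cccab => cca
  | bbcabbb => bbabb
  | cbccacac => bccacac

cab->a; cb->b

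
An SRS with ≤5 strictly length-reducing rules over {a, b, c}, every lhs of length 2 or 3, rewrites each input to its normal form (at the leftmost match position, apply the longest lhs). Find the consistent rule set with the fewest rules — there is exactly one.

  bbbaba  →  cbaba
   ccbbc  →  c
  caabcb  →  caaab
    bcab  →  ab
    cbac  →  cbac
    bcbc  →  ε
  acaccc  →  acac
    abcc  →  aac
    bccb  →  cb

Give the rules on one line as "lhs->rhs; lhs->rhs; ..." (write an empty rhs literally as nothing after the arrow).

  | bbbaba => cbaba
  | ccbbc => cbbc => ccc => cc => c
  | caabcb => caaab
  | bcab => ab

abc->aa; bb->c; bc->; cc->c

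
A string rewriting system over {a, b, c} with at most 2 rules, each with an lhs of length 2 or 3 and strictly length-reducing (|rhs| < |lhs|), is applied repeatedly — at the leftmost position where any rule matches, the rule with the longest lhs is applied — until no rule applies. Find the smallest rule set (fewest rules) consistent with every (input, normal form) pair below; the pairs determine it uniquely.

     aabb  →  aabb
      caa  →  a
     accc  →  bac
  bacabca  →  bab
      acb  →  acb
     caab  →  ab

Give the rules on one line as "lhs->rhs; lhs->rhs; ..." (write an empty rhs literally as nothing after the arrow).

  | aabb
  | caa => a
  | accc => bac
  | bacabca => babca => bab

acc->ba; ca->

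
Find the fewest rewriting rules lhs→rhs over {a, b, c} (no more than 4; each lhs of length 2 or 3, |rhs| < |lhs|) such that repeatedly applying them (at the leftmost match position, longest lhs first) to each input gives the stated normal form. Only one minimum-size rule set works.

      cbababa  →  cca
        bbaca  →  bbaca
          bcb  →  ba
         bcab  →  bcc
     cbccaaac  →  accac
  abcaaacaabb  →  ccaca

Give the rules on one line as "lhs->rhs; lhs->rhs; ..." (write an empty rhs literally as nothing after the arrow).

  | cbababa => aababa => ababa => caba => cca
  | bbaca
  | bcb => ba
  | bcab => bcc

aa->a; ab->c; cb->a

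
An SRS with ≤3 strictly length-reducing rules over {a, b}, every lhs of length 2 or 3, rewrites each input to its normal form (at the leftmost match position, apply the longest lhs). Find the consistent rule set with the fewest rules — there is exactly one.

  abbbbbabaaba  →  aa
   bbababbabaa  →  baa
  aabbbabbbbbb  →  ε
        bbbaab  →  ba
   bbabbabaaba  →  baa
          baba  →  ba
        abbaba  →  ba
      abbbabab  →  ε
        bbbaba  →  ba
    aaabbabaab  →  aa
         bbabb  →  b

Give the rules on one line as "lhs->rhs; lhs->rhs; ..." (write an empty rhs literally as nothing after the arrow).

ab->; bb->

  | abbbbbabaaba => bbbbabaaba => bbabaaba => abaaba => aaba => aa
  | bbababbabaa => ababbabaa => abbabaa => babaa => baa
  | aabbbabbbbbb => abbabbbbbb => babbbbbb => bbbbbb => bbbb => bb => ε
  | bbbaab => baab => ba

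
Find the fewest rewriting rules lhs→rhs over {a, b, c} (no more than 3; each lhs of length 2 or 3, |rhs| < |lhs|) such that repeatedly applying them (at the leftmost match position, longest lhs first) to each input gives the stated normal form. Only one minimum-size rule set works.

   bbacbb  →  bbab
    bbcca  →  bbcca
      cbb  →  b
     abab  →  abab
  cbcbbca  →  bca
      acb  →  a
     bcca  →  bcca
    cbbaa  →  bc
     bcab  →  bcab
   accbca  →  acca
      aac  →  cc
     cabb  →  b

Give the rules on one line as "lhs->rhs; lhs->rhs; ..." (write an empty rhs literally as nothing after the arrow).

aa->c; abb->bb; cb->

  | bbacbb => bbab
  | bbcca
  | cbb => b
  | abab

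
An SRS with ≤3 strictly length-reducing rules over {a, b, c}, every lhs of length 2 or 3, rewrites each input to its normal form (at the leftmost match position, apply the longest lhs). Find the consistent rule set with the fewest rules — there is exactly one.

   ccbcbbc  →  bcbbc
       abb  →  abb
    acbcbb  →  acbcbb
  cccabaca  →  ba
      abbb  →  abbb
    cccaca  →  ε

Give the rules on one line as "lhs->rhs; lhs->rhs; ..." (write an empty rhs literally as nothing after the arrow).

  | ccbcbbc => bcbbc
  | abb
  | acbcbb
  | cccabaca => cabaca => baca => ba

ca->; cc->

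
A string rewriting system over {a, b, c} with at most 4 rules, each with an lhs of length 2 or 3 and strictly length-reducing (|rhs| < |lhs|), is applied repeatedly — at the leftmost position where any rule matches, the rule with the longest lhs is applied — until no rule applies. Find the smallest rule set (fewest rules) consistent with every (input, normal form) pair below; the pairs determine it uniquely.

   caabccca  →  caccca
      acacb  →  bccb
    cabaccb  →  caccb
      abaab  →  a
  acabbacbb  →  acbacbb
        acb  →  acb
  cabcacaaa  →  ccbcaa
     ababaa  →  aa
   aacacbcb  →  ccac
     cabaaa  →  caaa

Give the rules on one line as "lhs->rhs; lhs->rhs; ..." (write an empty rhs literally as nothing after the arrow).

ab->; aca->bc; bcb->ac

  | caabccca => caccca
  | acacb => bccb
  | cabaccb => caccb
  | abaab => aab => a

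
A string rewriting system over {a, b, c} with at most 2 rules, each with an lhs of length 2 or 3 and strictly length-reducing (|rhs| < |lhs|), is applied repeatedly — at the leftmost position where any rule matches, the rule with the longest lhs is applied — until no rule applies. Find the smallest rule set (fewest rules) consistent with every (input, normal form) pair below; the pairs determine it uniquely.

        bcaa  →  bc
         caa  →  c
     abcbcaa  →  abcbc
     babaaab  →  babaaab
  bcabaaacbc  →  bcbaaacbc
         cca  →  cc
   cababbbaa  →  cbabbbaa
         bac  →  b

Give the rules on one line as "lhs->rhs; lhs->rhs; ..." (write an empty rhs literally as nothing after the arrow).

  | bcaa => bca => bc
  | caa => ca => c
  | abcbcaa => abcbca => abcbc
  | babaaab

bac->b; ca->c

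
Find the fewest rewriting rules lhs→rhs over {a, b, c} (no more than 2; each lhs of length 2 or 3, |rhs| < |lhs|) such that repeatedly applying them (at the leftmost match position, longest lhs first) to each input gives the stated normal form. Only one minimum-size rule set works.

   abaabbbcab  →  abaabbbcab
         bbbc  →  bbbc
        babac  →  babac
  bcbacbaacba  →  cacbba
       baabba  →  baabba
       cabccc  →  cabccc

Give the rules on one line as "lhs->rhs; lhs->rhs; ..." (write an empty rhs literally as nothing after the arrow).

aac->; bcb->c

  | abaabbbcab
  | bbbc
  | babac
  | bcbacbaacba => cacbaacba => cacbba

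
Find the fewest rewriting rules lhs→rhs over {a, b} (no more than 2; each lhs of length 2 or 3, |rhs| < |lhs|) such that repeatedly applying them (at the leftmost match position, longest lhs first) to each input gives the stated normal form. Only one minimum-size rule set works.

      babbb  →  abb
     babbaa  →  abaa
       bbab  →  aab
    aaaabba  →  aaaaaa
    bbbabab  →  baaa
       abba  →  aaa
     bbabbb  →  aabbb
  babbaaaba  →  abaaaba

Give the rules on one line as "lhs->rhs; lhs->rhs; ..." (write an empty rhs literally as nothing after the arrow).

  | babbb => abb
  | babbaa => abaa
  | bbab => aab
  | aaaabba => aaaaaa

bab->a; bba->aa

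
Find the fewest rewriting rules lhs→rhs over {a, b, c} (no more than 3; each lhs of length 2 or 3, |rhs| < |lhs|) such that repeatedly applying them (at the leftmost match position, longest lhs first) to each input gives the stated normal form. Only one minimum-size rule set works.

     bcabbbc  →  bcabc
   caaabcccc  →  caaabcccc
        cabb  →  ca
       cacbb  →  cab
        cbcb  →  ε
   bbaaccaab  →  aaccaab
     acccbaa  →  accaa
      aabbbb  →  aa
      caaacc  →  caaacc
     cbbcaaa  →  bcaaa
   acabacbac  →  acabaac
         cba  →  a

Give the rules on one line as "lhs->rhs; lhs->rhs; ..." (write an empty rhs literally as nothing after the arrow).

bb->; cb->

  | bcabbbc => bcabc
  | caaabcccc
  | cabb => ca
  | cacbb => cab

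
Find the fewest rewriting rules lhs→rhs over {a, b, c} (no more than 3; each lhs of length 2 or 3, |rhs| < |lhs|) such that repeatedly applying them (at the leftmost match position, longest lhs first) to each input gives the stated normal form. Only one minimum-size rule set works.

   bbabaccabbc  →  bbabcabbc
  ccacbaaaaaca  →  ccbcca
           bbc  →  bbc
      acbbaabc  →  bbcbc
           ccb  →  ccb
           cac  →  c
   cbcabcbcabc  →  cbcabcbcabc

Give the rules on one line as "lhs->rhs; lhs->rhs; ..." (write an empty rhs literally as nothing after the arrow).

aa->c; ac->

  | bbabaccabbc => bbabcabbc
  | ccacbaaaaaca => ccbaaaaaca => ccbcaaaca => ccbccaca => ccbcca
  | bbc
  | acbbaabc => bbaabc => bbcbc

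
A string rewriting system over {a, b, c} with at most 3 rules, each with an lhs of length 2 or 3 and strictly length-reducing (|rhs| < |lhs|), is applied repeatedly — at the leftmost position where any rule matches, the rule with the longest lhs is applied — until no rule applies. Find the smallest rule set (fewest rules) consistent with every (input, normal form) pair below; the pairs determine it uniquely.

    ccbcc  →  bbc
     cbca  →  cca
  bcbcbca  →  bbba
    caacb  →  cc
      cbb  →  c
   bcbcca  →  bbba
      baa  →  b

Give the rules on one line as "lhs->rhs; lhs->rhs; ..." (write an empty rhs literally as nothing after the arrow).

  | ccbcc => cccc => bbc
  | cbca => cca
  | bcbcbca => bccbca => bccca => bbba
  | caacb => ccb => cc

aa->; cb->c; ccc->bb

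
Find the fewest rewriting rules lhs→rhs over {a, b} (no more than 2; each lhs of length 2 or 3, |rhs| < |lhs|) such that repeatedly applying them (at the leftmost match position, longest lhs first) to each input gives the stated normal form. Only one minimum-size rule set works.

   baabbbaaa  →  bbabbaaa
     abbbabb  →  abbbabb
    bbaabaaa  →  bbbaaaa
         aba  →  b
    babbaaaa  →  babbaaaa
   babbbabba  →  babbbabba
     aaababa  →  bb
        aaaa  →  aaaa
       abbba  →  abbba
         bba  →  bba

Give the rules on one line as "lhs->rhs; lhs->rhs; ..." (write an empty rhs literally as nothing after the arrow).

  | baabbbaaa => bbabbaaa
  | abbbabb
  | bbaabaaa => bbbaaaa
  | aba => b

aab->ba; aba->b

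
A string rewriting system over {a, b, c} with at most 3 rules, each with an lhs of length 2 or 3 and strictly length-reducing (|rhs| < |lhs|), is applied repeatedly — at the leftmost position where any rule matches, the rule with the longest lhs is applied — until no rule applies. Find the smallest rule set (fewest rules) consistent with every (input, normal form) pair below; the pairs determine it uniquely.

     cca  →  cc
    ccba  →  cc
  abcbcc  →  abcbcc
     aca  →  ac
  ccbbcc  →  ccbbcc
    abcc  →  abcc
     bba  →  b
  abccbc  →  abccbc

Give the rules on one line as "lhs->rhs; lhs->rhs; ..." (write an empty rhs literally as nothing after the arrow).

ba->; ca->c

  | cca => cc
  | ccba => cc
  | abcbcc
  | aca => ac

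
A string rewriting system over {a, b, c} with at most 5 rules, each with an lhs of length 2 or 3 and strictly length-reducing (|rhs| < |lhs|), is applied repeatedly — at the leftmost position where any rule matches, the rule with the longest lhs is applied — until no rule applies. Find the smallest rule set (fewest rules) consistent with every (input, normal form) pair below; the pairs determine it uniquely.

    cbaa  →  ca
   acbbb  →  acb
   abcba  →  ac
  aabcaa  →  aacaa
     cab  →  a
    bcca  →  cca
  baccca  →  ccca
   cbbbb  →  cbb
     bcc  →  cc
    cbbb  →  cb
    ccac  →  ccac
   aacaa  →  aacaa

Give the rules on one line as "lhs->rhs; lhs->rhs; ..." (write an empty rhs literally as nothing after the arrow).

ba->; bbb->b; bc->c; cab->a

  | cbaa => ca
  | acbbb => acb
  | abcba => acba => ac
  | aabcaa => aacaa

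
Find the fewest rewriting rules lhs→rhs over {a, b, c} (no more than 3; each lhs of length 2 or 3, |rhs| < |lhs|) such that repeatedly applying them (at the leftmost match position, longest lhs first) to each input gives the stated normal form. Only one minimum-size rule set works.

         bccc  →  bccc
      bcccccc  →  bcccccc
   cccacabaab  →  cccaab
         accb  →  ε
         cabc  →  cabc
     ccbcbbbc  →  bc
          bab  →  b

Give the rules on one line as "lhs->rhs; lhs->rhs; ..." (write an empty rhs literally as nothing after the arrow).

  | bccc
  | bcccccc
  | cccacabaab => cccabaab => cccaab
  | accb => cb => ε

ac->; ba->; cb->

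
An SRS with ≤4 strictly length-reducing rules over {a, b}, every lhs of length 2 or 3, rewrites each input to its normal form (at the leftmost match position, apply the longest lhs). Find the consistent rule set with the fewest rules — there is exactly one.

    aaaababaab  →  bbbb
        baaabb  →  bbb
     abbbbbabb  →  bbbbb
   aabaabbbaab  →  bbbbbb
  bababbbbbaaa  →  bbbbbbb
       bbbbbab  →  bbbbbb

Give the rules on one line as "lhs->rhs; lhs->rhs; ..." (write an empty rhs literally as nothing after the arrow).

  | aaaababaab => baababaab => bababaab => bbabaab => bbbaab => bbbab => bbbb
  | baaabb => baabb => babb => bbb
  | abbbbbabb => bbbabb => bbbbb
  | aabaabbbaab => bbaabbbaab => bbabbbaab => bbbbbaab => bbbbbab => bbbbbb

aa->b; abb->; ba->b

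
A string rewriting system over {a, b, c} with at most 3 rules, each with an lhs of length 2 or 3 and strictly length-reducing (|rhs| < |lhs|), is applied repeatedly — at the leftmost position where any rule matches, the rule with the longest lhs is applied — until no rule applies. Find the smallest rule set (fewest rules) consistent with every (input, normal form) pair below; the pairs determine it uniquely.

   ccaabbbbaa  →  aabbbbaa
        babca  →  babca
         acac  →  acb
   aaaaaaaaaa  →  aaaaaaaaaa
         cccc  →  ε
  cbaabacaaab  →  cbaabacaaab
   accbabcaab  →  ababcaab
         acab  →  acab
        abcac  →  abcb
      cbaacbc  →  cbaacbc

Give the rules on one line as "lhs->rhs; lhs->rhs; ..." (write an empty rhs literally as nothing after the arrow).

cac->cb; cc->

  | ccaabbbbaa => aabbbbaa
  | babca
  | acac => acb
  | aaaaaaaaaa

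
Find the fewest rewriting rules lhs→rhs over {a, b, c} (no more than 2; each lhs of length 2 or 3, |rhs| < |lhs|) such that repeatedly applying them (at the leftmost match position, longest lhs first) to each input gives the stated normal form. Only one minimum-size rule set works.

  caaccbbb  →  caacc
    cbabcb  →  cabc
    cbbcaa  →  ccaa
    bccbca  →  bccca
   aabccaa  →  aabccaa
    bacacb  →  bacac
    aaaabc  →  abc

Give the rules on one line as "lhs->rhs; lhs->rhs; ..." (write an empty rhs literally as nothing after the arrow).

aaa->; cb->c

  | caaccbbb => caaccbb => caaccb => caacc
  | cbabcb => cabcb => cabc
  | cbbcaa => cbcaa => ccaa
  | bccbca => bccca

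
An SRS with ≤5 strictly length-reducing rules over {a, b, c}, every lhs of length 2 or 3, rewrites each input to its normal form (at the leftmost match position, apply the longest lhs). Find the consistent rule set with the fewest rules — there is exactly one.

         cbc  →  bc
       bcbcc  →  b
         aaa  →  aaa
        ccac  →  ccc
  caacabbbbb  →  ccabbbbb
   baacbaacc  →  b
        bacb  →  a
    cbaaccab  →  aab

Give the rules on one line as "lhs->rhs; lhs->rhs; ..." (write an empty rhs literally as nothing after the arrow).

  | cbc => bc
  | bcbcc => acc => cb => b
  | aaa
  | ccac => ccc

ac->c; acc->cb; bcb->a; cb->b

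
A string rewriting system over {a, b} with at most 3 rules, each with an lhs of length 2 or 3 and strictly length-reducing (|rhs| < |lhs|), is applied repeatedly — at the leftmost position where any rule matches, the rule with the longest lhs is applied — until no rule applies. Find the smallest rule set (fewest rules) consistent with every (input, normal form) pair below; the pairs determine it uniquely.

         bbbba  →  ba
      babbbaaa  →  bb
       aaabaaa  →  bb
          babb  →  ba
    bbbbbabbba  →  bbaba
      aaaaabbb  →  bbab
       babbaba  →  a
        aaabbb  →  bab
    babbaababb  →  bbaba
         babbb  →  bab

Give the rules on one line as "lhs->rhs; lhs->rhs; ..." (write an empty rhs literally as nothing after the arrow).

  | bbbba => ba
  | babbbaaa => babaaa => babba => baa => bb
  | aaabaaa => babaaa => babba => baa => bb
  | babb => ba

aa->b; abb->a; bbb->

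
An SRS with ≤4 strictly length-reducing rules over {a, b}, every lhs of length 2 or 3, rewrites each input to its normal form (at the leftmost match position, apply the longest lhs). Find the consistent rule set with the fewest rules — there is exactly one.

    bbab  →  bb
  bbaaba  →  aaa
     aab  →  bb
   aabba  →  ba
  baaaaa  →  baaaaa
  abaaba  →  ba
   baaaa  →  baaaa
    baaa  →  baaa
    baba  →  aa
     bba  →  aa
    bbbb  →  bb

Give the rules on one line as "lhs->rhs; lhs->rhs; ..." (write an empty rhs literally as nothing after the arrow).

  | bbab => aab => bb
  | bbaaba => aaaba => abba => aaa
  | aab => bb
  | aabba => bbba => ba

aab->bb; aba->ba; bba->aa; bbb->b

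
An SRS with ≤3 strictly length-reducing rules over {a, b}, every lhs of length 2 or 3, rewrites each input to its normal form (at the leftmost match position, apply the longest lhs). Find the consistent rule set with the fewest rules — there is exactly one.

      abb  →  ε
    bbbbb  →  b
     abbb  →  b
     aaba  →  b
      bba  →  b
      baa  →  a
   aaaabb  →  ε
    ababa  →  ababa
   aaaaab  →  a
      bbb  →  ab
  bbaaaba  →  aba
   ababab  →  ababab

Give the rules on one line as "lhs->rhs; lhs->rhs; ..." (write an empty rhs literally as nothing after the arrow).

  | abb => ε
  | bbbbb => abbb => b
  | abbb => b
  | aaba => bba => aa => b

aa->b; abb->; bb->a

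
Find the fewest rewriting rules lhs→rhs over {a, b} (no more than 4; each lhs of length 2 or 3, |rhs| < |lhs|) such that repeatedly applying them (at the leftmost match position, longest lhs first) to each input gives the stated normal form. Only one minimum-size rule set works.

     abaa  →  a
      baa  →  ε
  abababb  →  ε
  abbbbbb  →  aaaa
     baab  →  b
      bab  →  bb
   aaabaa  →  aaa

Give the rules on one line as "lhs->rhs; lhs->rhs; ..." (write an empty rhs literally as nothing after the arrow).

  | abaa => a
  | baa => ε
  | abababb => babb => baa => ε
  | abbbbbb => aabbbb => aaabb => aaaa

ab->b; aba->; abb->aa; baa->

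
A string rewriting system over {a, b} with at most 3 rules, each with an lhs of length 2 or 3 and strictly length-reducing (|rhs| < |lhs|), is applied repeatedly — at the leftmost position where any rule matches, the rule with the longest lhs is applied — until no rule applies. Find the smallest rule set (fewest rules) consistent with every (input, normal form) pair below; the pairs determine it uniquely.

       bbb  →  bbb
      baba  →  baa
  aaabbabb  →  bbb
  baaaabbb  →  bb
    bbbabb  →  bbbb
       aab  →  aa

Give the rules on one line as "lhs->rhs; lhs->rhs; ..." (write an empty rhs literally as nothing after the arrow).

  | bbb
  | baba => baa
  | aaabbabb => abbbabb => bbabb => bbb
  | baaaabbb => bababbb => baabbb => babb => bb

aaa->ab; ab->a; abb->b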